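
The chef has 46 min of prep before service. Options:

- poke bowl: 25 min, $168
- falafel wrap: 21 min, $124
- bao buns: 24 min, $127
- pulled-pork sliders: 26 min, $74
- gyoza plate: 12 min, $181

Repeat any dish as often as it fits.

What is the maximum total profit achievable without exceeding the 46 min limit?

Density check — gyoza plate 15.08, poke bowl 6.72, falafel wrap 5.90 are the best per min.
The ratio ordering already packs tightly: 3×gyoza plate, 36 min, 543.
No other feasible combination exceeds 543.

543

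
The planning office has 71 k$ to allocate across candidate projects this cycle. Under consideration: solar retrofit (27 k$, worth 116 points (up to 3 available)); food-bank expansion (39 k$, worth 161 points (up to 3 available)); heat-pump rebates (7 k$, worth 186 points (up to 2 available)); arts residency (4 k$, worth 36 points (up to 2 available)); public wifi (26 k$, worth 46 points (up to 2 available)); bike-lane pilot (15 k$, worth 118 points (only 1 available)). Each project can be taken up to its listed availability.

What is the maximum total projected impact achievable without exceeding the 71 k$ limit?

678

Taking solar retrofit + 2×heat-pump rebates + 2×arts residency + bike-lane pilot: 64 k$ used, 678 in projected impact.
That's the maximum — no swap from here does better than 678.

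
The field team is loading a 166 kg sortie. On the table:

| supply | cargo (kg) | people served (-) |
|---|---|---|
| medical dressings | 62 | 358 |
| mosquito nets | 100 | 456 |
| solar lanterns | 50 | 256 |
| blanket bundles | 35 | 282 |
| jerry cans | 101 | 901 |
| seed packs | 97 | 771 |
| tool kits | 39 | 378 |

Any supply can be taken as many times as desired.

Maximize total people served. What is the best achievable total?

1512

The ratio ordering already packs tightly: 4×tool kits, 156 kg, 1512.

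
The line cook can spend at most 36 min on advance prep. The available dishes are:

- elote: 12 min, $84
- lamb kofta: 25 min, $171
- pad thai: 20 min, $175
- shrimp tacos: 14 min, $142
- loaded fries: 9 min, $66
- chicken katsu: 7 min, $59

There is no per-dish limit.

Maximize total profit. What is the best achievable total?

The ratio ordering already packs tightly: 2×shrimp tacos + chicken katsu, 35 min, 343.
No other feasible combination exceeds 343.

343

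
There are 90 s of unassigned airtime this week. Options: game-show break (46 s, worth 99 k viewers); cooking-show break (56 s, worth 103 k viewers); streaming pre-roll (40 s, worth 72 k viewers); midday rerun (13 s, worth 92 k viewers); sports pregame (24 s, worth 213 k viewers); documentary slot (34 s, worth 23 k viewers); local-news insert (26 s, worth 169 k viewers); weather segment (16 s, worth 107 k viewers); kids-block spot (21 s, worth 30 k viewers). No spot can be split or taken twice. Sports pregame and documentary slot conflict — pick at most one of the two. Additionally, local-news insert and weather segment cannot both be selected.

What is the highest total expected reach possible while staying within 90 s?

By expected reach per s: sports pregame 8.88, midday rerun 7.08, weather segment 6.69 lead.
Best packing: midday rerun + sports pregame + local-news insert + kids-block spot — 84 s, 504 total.

504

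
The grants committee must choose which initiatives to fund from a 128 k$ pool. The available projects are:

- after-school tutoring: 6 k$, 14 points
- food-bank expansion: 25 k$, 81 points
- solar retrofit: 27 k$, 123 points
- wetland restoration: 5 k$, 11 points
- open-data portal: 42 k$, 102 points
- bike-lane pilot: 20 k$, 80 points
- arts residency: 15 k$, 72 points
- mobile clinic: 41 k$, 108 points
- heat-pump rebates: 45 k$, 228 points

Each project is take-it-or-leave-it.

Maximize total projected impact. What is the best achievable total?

537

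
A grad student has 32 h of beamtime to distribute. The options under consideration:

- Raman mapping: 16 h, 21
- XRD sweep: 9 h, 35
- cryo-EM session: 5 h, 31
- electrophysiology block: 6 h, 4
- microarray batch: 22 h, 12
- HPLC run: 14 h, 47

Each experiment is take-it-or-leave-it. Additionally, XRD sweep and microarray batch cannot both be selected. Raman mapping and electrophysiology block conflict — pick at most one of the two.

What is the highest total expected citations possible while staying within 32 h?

113

Best packing: XRD sweep + cryo-EM session + HPLC run — 28 h, 113 total.
Runner-up Raman mapping + XRD sweep + cryo-EM session tops out at 87.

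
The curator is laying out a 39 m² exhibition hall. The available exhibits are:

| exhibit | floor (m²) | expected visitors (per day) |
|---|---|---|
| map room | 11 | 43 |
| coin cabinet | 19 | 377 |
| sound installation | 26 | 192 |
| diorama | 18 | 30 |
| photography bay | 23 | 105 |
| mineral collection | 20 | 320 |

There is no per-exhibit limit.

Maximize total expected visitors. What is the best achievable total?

Taking 2×coin cabinet: 38 m² used, 754 in expected visitors.

754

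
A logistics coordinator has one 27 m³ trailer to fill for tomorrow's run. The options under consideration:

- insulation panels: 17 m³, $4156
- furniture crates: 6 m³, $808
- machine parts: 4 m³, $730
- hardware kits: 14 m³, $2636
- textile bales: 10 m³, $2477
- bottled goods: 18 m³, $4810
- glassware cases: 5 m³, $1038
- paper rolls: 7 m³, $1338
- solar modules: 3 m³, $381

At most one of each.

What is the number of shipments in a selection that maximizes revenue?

Best achievable revenue is 6633.
insulation panels + textile bales hits 6633 at 27 m³.
Every optimal selection uses 2 shipments.

2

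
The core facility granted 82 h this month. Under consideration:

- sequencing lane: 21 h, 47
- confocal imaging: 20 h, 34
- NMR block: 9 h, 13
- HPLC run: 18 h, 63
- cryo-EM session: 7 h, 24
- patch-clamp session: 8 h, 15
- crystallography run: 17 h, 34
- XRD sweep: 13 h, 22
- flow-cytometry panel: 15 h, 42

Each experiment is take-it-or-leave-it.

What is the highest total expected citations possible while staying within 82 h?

By expected citations per h: HPLC run 3.50, cryo-EM session 3.43, flow-cytometry panel 2.80 lead.
The ratio heuristic lands on sequencing lane + HPLC run + cryo-EM session + crystallography run + flow-cytometry panel (210) but leaves 4 h idle.
The 17 h tied up in crystallography run is better spent on patch-clamp session + XRD sweep — total rises to 213 (82 h).
Next best is sequencing lane + confocal imaging + HPLC run + cryo-EM session + flow-cytometry panel at 210 (81 h) — short by 3.

213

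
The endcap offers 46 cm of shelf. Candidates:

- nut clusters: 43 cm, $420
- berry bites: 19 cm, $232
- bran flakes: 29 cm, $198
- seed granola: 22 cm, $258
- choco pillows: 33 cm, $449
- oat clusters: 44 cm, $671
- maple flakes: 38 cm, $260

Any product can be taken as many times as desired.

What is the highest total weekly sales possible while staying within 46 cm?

671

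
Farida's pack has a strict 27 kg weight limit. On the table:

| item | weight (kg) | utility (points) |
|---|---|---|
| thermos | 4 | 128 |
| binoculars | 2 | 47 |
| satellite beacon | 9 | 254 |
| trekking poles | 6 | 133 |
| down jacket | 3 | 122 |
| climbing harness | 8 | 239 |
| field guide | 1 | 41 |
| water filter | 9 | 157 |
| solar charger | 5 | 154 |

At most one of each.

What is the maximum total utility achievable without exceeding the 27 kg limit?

Greedy by ratio would take thermos + binoculars + down jacket + climbing harness + field guide + solar charger: 23 kg used, total 731.
Replace solar charger with satellite beacon: the trade gains 100 net, giving 831 at 27 kg.
Next best is thermos + trekking poles + down jacket + climbing harness + field guide + solar charger at 817 (27 kg) — short by 14.

831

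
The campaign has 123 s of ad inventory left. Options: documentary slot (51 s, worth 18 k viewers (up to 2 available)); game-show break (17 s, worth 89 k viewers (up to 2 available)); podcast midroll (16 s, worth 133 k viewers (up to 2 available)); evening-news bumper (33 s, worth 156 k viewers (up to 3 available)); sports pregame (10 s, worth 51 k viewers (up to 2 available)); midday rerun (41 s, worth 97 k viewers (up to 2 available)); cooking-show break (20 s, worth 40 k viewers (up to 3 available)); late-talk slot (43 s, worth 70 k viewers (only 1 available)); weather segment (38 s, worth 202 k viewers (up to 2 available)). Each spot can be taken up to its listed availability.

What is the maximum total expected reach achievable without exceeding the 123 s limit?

726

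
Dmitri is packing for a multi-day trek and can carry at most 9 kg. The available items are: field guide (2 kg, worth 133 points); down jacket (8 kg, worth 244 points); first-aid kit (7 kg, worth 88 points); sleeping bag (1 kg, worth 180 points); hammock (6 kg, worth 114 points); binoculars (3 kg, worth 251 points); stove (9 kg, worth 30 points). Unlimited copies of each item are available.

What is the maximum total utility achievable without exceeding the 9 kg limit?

Ranking by ratio (utility/kg): sleeping bag 180.00, binoculars 83.67, field guide 66.50.
9×sleeping bag uses 9 of the 9 kg and totals 1620.
That's the maximum — no swap from here does better than 1620.

1620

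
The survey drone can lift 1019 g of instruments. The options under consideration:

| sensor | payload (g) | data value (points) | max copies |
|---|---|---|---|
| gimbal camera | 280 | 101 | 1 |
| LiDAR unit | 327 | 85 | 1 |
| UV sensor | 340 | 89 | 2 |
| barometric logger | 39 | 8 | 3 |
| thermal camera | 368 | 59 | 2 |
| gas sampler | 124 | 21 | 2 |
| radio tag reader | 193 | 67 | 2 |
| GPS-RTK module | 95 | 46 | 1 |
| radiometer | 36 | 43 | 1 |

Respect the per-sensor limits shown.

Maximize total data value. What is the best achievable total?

Filling by ratio: gimbal camera + 3×barometric logger + 2×radio tag reader + GPS-RTK module + radiometer for 348, with 105 g left unused.
Dropping barometric logger frees 39 g; slotting in gas sampler (124 g) lifts the total to 361 at 999 g.

361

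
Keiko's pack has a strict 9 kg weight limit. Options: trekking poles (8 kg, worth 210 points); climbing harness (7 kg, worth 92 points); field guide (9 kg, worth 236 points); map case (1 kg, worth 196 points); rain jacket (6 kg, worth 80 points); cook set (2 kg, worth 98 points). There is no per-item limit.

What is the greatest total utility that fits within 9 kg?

Density check — map case 196.00, cook set 49.00, trekking poles 26.25 are the best per kg.
The ratio ordering already packs tightly: 9×map case, 9 kg, 1764.
Nothing else within 9 kg beats 1764.

1764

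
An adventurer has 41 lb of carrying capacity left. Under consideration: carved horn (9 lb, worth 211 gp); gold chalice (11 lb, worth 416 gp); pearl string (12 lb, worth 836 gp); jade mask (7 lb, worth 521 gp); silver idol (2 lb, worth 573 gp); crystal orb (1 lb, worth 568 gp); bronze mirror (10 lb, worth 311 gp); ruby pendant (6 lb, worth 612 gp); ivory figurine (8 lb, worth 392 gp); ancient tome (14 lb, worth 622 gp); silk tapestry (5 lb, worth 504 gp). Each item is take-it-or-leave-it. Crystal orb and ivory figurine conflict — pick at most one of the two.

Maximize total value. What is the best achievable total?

3715

Density check — crystal orb 568.00, silver idol 286.50, ruby pendant 102.00, silk tapestry 100.80 are the best per lb.
Best packing: pearl string + silver idol + crystal orb + ruby pendant + ancient tome + silk tapestry — 40 lb, 3715 total.
The spare 1 lb is too small for any remaining item, and no feasible exchange beats 3715.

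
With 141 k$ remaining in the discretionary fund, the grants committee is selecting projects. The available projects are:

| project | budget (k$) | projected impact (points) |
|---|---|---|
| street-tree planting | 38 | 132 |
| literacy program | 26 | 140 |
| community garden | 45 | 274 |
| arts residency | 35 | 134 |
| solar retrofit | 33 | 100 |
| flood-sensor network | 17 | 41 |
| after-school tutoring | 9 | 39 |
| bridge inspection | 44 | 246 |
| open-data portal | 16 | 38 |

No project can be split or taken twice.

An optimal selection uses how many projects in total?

Best achievable projected impact is 740.
One optimal bundle: literacy program + community garden + flood-sensor network + after-school tutoring + bridge inspection (141 k$).
All optima have 5 projects.

5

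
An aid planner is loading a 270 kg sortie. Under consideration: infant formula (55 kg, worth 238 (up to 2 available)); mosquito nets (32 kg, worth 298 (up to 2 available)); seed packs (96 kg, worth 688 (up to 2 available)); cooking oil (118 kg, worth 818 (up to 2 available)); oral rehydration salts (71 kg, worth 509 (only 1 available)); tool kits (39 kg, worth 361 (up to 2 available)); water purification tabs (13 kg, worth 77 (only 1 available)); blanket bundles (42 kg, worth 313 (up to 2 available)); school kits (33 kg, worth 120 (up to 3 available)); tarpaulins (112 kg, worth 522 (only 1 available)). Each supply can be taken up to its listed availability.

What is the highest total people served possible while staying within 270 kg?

By people served per kg: mosquito nets 9.31, tool kits 9.26, blanket bundles 7.45, oral rehydration salts 7.17 lead.
A density-first pass picks 2×mosquito nets + 2×tool kits + water purification tabs + 2×blanket bundles — 2021 at 239 kg.
The 42 kg tied up in blanket bundles is better spent on oral rehydration salts — total rises to 2217 (268 kg).
No other feasible combination exceeds 2217.

2217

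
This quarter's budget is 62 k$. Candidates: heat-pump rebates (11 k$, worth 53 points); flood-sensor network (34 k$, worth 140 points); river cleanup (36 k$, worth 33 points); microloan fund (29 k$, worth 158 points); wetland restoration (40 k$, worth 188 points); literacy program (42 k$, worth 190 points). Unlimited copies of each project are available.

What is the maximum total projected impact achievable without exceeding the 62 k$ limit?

317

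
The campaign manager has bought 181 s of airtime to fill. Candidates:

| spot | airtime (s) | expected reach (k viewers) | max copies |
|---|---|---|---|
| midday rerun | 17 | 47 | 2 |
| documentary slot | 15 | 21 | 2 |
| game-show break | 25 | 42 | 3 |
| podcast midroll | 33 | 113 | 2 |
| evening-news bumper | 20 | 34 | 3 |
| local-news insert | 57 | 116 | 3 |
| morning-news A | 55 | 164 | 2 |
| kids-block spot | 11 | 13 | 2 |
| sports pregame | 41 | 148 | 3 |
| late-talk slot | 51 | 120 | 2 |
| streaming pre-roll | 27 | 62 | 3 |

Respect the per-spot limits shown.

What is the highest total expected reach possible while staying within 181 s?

A density-first pass picks midday rerun + podcast midroll + 3×sports pregame — 604 at 173 s.
Replace midday rerun and podcast midroll with morning-news A: the trade gains 4 net, giving 608 at 178 s.

608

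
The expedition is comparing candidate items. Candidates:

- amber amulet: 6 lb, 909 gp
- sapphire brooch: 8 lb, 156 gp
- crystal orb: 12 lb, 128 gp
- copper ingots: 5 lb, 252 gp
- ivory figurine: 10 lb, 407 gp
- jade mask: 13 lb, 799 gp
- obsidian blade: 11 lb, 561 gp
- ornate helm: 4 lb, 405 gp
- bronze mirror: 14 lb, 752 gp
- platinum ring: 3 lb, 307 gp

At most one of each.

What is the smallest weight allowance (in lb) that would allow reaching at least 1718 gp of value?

Need the lightest bundle worth ≥ 1718.
amber amulet + copper ingots + ornate helm + platinum ring reaches 1873 using 18 lb.
No combination under 18 lb hits 1718.

18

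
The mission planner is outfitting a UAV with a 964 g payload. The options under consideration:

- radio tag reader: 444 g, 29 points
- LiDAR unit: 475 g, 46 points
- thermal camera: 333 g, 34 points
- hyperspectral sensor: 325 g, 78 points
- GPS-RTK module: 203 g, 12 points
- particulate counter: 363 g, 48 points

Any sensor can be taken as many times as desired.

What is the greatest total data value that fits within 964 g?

168

The ratio ordering already packs tightly: 2×hyperspectral sensor + GPS-RTK module, 853 g, 168.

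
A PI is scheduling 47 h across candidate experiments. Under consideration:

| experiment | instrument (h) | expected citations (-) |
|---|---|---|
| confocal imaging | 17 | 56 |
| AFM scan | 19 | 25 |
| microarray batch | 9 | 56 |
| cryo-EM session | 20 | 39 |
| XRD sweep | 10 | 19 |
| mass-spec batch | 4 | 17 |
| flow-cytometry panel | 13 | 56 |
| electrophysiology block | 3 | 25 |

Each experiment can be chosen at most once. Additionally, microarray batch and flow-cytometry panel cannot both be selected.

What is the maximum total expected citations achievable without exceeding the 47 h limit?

173

Taking confocal imaging + microarray batch + XRD sweep + mass-spec batch + electrophysiology block: 43 h used, 173 in expected citations.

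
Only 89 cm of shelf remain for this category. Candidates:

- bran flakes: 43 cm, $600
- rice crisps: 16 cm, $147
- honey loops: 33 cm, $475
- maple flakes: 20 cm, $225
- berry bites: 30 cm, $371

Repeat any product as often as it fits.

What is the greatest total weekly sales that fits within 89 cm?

1200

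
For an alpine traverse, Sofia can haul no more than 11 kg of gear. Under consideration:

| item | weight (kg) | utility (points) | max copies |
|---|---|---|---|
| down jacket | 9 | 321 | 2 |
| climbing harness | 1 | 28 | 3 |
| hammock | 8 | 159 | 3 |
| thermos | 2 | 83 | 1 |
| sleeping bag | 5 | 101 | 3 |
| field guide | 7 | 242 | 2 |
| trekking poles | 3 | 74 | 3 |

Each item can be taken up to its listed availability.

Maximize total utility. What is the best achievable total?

404

By utility per kg: thermos 41.50, down jacket 35.67, field guide 34.57 lead.
Taking down jacket + thermos: 11 kg used, 404 in utility.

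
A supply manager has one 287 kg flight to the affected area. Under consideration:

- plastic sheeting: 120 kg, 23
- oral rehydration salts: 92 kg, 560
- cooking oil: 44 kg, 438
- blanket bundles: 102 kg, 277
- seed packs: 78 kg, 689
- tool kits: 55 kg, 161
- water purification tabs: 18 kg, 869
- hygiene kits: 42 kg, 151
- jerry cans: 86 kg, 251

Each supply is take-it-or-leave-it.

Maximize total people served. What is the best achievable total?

2717

Ranking by ratio (people served/kg): water purification tabs 48.28, cooking oil 9.95, seed packs 8.83.
A density-first pass picks oral rehydration salts + cooking oil + seed packs + water purification tabs + hygiene kits — 2707 at 274 kg.
Dropping hygiene kits frees 42 kg; slotting in tool kits (55 kg) lifts the total to 2717 at 287 kg.
Nothing else within 287 kg beats 2717.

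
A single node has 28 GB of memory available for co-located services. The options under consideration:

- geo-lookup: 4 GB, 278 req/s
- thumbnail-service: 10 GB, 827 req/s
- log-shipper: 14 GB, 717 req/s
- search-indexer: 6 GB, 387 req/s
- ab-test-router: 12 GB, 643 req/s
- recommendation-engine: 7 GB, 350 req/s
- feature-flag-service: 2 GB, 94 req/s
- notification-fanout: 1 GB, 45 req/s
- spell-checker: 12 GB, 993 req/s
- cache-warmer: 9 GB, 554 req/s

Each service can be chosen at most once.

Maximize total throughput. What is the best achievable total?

2207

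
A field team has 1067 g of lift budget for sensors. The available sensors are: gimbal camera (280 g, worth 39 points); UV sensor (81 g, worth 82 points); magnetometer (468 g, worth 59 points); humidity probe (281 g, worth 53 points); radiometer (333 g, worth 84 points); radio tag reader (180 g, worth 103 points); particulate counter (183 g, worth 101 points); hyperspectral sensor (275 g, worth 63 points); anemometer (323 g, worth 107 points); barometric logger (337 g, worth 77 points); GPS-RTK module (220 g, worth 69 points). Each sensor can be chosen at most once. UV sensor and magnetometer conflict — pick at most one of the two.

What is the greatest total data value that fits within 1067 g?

462

Taking UV sensor + radio tag reader + particulate counter + anemometer + GPS-RTK module: 987 g used, 462 in data value.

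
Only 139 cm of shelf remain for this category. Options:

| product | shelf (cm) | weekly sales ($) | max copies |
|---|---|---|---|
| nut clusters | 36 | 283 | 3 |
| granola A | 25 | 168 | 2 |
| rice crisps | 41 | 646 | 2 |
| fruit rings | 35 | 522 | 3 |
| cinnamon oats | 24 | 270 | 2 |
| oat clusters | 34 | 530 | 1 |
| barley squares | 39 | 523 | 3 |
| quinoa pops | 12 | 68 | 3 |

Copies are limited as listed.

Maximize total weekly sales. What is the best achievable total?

2096

The ratio heuristic lands on 2×rice crisps + oat clusters + quinoa pops (1890) but leaves 11 cm idle.
Dropping 2×rice crisps and quinoa pops frees 94 cm; slotting in 3×fruit rings (105 cm) lifts the total to 2096 at 139 cm.
Every other selection either busts 139 cm or exceeds an availability limit or fails to beat 2096.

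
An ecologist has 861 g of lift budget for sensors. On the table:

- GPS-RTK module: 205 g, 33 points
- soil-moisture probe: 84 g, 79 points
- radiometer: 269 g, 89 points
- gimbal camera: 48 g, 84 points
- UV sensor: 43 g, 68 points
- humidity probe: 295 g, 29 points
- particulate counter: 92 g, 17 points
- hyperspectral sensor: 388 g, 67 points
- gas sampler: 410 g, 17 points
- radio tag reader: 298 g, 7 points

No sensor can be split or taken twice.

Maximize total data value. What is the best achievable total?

387

Filling by ratio: GPS-RTK module + soil-moisture probe + radiometer + gimbal camera + UV sensor + particulate counter for 370, with 120 g left unused.
The 297 g tied up in GPS-RTK module and particulate counter is better spent on hyperspectral sensor — total rises to 387 (832 g).
An exhaustive check of the 1024 subsets confirms 387.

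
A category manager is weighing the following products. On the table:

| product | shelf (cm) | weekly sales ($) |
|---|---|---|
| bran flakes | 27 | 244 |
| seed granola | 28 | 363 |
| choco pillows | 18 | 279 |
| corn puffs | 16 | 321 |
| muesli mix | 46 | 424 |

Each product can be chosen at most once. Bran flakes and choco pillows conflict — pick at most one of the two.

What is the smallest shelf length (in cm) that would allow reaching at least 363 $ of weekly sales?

28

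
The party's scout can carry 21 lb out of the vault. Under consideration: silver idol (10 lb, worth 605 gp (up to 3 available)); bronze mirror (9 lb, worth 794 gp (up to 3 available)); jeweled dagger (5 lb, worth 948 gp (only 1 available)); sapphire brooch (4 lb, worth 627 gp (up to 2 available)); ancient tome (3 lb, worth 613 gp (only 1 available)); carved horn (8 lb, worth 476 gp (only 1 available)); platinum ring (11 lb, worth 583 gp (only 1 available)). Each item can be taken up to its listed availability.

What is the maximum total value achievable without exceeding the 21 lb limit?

2982

A density-first pass picks jeweled dagger + 2×sapphire brooch + ancient tome — 2815 at 16 lb.
The 4 lb tied up in sapphire brooch is better spent on bronze mirror — total rises to 2982 (21 lb).
Every other selection either busts 21 lb or exceeds an availability limit or fails to beat 2982.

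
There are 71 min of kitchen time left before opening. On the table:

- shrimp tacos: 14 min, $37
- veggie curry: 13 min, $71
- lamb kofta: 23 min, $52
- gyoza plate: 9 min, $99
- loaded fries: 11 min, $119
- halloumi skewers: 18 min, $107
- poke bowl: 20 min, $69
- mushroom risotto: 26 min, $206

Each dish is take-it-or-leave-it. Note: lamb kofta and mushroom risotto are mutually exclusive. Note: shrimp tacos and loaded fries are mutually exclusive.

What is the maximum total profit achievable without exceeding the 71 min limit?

531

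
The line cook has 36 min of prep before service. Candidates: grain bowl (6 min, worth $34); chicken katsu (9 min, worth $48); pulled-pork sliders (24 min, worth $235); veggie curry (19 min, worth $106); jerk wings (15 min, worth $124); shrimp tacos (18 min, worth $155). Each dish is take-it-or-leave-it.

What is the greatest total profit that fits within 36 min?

283

Greedy by ratio would take grain bowl + pulled-pork sliders: 30 min used, total 269.
Dropping grain bowl frees 6 min; slotting in chicken katsu (9 min) lifts the total to 283 at 33 min.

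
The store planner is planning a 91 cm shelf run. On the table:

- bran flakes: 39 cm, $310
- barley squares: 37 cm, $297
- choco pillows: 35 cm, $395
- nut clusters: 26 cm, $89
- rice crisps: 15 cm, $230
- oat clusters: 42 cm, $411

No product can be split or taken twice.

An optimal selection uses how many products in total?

Optimal total is 935.
One optimal bundle: bran flakes + choco pillows + rice crisps (89 cm).
All optima have 3 products.

3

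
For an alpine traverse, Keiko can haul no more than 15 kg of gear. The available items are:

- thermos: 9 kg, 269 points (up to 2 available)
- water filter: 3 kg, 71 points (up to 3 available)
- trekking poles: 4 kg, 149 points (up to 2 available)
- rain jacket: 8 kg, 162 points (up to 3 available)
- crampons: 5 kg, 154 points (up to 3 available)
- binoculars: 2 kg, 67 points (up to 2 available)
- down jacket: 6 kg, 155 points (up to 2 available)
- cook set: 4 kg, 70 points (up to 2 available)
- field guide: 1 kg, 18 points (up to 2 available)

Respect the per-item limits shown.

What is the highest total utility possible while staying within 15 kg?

A density-first pass picks water filter + 2×trekking poles + 2×binoculars — 503 at 15 kg.
Dropping water filter and binoculars frees 5 kg; slotting in crampons (5 kg) lifts the total to 519 at 15 kg.

519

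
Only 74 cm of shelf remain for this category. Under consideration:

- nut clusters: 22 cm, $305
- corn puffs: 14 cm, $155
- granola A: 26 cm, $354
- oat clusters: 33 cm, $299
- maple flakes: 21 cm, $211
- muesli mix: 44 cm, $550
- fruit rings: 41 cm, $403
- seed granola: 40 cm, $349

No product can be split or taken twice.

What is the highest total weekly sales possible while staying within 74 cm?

904

Greedy by ratio would take nut clusters + corn puffs + granola A: 62 cm used, total 814.
The 36 cm tied up in nut clusters and corn puffs is better spent on muesli mix — total rises to 904 (70 cm).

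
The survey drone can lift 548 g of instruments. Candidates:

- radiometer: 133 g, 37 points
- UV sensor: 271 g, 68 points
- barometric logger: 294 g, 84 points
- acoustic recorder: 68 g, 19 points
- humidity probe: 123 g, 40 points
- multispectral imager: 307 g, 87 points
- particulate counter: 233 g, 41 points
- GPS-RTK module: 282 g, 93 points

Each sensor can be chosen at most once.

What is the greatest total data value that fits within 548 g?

170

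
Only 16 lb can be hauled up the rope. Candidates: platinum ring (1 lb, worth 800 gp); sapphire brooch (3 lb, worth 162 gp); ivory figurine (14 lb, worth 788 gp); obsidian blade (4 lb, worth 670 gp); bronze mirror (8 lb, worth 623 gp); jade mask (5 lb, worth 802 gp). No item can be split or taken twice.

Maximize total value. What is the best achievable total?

2434

The ratio ordering already packs tightly: platinum ring + sapphire brooch + obsidian blade + jade mask, 13 lb, 2434.
Runner-up platinum ring + obsidian blade + jade mask tops out at 2272.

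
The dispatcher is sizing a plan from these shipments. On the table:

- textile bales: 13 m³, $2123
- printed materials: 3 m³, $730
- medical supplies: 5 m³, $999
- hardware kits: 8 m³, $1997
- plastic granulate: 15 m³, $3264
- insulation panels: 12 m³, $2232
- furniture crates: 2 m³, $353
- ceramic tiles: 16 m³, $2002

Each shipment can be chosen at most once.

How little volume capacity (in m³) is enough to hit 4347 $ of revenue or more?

20

Minimise m³ subject to total revenue ≥ 4347.
printed materials + plastic granulate + furniture crates reaches 4347 using 20 m³.
Below 20 m³ the best achievable stays under 4347.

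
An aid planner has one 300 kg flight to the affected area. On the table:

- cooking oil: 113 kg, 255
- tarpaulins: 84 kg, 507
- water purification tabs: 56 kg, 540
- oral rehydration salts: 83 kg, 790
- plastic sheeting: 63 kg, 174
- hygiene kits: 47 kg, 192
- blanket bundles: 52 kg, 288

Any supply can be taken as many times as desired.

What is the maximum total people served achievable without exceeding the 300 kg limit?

2700

The ratio ordering already packs tightly: 5×water purification tabs, 280 kg, 2700.
Every other selection either busts 300 kg or fails to beat 2700.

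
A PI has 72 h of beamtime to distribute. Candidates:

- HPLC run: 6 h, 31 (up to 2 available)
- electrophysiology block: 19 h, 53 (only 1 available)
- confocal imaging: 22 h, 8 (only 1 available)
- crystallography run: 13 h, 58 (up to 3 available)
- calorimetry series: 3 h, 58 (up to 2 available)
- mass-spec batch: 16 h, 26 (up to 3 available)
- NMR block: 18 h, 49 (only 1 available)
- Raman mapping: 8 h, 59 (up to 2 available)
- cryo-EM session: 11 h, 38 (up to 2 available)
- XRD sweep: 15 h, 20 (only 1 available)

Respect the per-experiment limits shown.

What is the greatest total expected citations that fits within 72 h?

450

By expected citations per h: calorimetry series 19.33, Raman mapping 7.38, HPLC run 5.17, crystallography run 4.46 lead.
Taking 2×HPLC run + 2×crystallography run + 2×calorimetry series + 2×Raman mapping + cryo-EM session: 71 h used, 450 in expected citations.
Nothing else within 72 h beats 450.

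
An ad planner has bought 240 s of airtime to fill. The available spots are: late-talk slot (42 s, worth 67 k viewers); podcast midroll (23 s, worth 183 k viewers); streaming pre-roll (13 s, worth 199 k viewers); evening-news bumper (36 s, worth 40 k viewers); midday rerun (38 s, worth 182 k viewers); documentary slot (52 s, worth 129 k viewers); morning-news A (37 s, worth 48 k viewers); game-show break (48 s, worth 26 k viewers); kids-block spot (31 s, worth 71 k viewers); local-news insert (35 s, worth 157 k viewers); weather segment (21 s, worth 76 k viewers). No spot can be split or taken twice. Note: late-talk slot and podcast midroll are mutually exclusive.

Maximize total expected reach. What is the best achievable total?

Podcast midroll + streaming pre-roll + midday rerun + documentary slot + kids-block spot + local-news insert + weather segment uses 213 of the 240 s and totals 997.
Next best is podcast midroll + streaming pre-roll + midday rerun + documentary slot + morning-news A + local-news insert + weather segment at 974 (219 s) — short by 23.

997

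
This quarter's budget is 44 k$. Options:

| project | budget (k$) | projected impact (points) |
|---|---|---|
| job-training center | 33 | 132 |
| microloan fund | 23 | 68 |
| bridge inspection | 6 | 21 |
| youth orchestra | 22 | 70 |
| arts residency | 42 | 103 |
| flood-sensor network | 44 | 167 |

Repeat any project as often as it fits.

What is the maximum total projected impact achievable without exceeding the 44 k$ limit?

Taking the top-ratio projects first gives job-training center + bridge inspection for 153 (39 k$).
Replace job-training center and bridge inspection with flood-sensor network: the trade gains 14 net, giving 167 at 44 k$.
Every other selection either busts 44 k$ or fails to beat 167.

167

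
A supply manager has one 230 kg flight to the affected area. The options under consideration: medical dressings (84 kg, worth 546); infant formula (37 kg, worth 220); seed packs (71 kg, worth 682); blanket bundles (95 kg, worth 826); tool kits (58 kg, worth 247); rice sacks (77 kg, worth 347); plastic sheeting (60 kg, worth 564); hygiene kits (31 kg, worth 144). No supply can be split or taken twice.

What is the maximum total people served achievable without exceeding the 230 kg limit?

2072

Density check — seed packs 9.61, plastic sheeting 9.40, blanket bundles 8.69 are the best per kg.
Taking seed packs + blanket bundles + plastic sheeting: 226 kg used, 2072 in people served.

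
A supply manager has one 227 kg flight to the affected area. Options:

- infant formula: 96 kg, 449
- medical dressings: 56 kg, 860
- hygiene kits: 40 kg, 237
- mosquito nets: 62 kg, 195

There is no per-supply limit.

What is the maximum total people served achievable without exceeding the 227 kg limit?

3440

Density check — medical dressings 15.36, hygiene kits 5.92, infant formula 4.68 are the best per kg.
4×medical dressings uses 224 of the 227 kg and totals 3440.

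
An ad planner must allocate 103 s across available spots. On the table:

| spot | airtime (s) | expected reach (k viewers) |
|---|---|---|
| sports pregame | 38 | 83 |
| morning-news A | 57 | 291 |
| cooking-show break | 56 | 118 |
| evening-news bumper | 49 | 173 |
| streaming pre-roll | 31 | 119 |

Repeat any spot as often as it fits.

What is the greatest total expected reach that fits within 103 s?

410

By expected reach per s: morning-news A 5.11, streaming pre-roll 3.84, evening-news bumper 3.53, sports pregame 2.18 lead.
The ratio ordering already packs tightly: morning-news A + streaming pre-roll, 88 s, 410.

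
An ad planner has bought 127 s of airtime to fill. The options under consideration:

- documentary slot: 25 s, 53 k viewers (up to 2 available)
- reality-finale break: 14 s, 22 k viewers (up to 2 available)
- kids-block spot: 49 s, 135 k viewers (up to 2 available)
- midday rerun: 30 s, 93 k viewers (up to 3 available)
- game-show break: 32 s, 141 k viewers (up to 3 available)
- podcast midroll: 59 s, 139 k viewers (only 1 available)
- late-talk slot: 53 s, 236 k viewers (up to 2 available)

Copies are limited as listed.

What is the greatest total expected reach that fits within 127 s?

518

Ranking by ratio (expected reach/s): late-talk slot 4.45, game-show break 4.41, midday rerun 3.10, kids-block spot 2.76.
The ratio heuristic lands on reality-finale break + 2×late-talk slot (494) but leaves 7 s idle.
Replace reality-finale break and late-talk slot with 2×game-show break: the trade gains 24 net, giving 518 at 117 s.
Nothing else within 127 s beats 518.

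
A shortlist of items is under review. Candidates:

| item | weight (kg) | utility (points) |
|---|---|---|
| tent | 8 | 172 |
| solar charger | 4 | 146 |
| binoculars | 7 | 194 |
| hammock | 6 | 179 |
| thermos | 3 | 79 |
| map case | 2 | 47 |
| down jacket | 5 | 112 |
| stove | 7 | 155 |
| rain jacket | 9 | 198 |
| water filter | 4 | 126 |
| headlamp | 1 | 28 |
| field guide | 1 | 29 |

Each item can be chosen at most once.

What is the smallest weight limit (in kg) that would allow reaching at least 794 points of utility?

Need the lightest bundle worth ≥ 794.
Taking solar charger + binoculars + hammock + thermos + map case + water filter + headlamp gives 799 (≥ 794) for 27 kg.
Any bundle with less than 27 kg falls short of 794.

27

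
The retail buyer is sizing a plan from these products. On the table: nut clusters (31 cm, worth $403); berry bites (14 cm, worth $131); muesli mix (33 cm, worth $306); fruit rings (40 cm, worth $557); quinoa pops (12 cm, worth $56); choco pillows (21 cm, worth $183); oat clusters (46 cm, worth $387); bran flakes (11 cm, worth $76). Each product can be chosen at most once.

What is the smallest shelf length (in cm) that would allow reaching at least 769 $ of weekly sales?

71

Look for the lowest-shelf combination reaching 769.
nut clusters + fruit rings reaches 960 using 71 cm.
Any bundle with less than 71 cm falls short of 769.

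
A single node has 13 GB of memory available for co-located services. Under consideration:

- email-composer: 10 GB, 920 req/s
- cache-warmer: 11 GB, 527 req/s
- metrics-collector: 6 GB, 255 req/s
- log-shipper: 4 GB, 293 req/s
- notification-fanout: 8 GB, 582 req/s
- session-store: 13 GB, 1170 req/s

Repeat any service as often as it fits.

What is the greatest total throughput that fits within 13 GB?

1170

Taking the top-ratio services first gives email-composer for 920 (10 GB).
Dropping email-composer frees 10 GB; slotting in session-store (13 GB) lifts the total to 1170 at 13 GB.
Every other selection either busts 13 GB or fails to beat 1170.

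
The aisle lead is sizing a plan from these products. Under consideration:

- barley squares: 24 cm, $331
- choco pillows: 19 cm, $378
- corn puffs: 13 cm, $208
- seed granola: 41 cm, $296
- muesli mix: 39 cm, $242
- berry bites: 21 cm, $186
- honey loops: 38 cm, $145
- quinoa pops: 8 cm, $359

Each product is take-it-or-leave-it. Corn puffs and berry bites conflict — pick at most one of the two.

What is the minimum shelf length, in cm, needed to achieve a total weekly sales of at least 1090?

64

Need the lightest bundle worth ≥ 1090.
barley squares + choco pillows + corn puffs + quinoa pops: 1276 weekly sales at 64 cm.
No combination under 64 cm hits 1090.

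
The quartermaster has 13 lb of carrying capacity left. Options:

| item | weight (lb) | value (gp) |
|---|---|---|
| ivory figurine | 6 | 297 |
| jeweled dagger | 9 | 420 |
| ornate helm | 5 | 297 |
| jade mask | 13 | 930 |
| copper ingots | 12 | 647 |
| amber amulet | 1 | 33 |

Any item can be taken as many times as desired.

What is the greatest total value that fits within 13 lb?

930

Jade mask uses 13 of the 13 lb and totals 930.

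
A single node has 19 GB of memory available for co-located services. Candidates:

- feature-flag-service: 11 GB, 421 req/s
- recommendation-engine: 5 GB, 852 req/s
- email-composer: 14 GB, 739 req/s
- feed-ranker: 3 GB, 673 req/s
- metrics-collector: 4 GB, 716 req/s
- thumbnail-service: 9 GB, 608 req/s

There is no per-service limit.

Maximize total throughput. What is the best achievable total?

4081

Filling by ratio: 6×feed-ranker for 4038, with 1 GB left unused.
Dropping feed-ranker frees 3 GB; slotting in metrics-collector (4 GB) lifts the total to 4081 at 19 GB.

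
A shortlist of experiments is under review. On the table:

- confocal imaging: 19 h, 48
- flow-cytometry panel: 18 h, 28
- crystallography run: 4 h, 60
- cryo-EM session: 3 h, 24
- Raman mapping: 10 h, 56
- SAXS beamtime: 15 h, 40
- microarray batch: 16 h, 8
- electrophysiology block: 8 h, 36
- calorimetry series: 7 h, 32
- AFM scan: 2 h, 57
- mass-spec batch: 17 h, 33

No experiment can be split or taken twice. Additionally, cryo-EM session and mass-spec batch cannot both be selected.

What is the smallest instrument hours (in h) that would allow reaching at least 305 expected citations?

49

Need the lightest bundle worth ≥ 305.
crystallography run + cryo-EM session + Raman mapping + SAXS beamtime + electrophysiology block + calorimetry series + AFM scan: 305 expected citations at 49 h.
No combination under 49 h hits 305.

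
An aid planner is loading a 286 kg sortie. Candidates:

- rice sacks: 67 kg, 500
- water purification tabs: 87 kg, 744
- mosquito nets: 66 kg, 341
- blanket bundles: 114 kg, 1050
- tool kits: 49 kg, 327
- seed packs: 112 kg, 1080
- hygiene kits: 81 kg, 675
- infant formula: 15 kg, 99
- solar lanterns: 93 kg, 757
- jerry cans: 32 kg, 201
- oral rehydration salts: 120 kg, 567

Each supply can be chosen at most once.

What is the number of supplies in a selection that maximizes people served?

3

Best achievable people served is 2512.
For example seed packs + hygiene kits + solar lanterns achieves it, using 286 kg.
Any selection reaching 2512 contains exactly 3 supplies.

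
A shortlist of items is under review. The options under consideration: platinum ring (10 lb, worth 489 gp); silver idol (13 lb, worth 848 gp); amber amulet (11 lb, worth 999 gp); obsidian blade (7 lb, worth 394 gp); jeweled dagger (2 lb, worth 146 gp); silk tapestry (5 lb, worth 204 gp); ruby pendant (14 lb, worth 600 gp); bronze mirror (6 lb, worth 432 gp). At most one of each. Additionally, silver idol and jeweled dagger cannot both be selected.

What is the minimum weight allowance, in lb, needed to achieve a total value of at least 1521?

Minimise lb subject to total value ≥ 1521.
amber amulet + jeweled dagger + bronze mirror: 1577 value at 19 lb.
Any bundle with less than 19 lb falls short of 1521.

19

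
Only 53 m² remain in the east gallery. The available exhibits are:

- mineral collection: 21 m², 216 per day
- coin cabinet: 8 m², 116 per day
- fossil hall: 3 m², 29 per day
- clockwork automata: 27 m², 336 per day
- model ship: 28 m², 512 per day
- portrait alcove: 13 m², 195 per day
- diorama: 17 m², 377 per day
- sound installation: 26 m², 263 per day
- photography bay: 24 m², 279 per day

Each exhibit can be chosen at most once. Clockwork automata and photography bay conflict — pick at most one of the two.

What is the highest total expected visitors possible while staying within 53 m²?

By expected visitors per m²: diorama 22.18, model ship 18.29, portrait alcove 15.00 lead.
The ratio ordering already packs tightly: coin cabinet + model ship + diorama, 53 m², 1005.
No other feasible combination exceeds 1005.

1005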